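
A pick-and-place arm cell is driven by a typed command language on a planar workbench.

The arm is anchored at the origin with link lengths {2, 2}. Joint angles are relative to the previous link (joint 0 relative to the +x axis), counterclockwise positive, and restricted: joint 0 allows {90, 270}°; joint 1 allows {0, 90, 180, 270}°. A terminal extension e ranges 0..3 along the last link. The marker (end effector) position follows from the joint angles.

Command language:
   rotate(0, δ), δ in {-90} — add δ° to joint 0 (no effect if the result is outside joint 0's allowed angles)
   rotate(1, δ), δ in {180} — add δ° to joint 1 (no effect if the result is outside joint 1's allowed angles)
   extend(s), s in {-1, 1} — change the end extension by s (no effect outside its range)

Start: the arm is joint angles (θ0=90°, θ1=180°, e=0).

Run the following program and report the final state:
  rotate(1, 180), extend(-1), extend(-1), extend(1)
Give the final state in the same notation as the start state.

joint angles (θ0=90°, θ1=0°, e=1)

start: joint angles (θ0=90°, θ1=180°, e=0)
1. rotate(1, 180) → joint angles (θ0=90°, θ1=0°, e=0)
2. extend(-1) → joint angles (θ0=90°, θ1=0°, e=0)
3. extend(-1) → joint angles (θ0=90°, θ1=0°, e=0)
4. extend(1) → joint angles (θ0=90°, θ1=0°, e=1)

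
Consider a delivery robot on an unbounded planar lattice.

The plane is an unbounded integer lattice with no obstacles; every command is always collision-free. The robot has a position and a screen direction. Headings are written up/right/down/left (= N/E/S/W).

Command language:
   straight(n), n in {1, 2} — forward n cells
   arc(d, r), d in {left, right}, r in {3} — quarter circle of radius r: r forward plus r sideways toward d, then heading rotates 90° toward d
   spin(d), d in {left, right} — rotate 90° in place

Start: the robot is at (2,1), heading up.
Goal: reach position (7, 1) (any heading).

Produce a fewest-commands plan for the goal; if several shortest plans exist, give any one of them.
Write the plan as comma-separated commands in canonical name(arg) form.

arc(right, 3), arc(right, 3), spin(right), straight(1)

from: at (2,1), heading up
t=1 arc(right, 3) ⇒ at (5,4), heading right
t=2 arc(right, 3) ⇒ at (8,1), heading down
t=3 spin(right) ⇒ at (8,1), heading left
t=4 straight(1) ⇒ at (7,1), heading left
minimal: 4 command(s), checked below 4.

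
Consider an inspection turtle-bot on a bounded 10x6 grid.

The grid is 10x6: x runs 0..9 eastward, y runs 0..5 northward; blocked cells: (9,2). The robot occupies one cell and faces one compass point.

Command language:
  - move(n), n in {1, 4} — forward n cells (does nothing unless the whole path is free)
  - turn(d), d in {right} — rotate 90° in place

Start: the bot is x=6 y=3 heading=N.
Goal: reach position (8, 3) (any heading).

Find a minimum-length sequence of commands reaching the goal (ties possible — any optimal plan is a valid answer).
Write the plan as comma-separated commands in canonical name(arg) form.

start: x=6 y=3 heading=N
step 1 (turn(right)): x=6 y=3 heading=E
step 2 (move(1)): x=7 y=3 heading=E
step 3 (move(1)): x=8 y=3 heading=E
shorter routes all fall short; 3 is best.

turn(right), move(1), move(1)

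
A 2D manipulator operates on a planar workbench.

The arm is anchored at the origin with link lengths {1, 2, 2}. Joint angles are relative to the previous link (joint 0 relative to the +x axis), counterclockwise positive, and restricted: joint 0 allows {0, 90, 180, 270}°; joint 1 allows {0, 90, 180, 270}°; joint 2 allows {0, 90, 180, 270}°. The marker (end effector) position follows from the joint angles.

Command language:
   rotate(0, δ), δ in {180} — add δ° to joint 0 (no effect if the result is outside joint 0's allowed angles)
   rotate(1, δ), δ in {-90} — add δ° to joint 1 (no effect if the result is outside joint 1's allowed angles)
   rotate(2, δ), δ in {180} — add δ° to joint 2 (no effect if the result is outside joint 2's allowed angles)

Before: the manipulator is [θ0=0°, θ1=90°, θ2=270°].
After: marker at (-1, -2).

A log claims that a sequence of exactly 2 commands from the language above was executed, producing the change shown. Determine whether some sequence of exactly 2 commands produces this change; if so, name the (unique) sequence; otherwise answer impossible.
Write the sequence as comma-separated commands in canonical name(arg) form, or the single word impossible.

from: [θ0=0°, θ1=90°, θ2=270°]
step 1 (rotate(1, -90)): [θ0=0°, θ1=0°, θ2=270°]
step 2 (rotate(1, -90)): [θ0=0°, θ1=270°, θ2=270°]
all 9 alternatives checked — unique.

rotate(1, -90), rotate(1, -90)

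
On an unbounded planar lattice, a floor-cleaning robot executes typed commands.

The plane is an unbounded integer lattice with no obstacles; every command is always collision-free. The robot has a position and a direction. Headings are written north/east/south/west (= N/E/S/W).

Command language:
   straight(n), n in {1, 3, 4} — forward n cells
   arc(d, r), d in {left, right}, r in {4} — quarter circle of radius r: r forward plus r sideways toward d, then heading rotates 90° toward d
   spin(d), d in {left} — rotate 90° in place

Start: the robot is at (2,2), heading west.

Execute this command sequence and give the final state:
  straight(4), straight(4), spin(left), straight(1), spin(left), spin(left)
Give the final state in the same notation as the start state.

at (-6,1), heading north

t0: at (2,2), heading west
step 1 (straight(4)): at (-2,2), heading west
step 2 (straight(4)): at (-6,2), heading west
step 3 (spin(left)): at (-6,2), heading south
step 4 (straight(1)): at (-6,1), heading south
step 5 (spin(left)): at (-6,1), heading east
step 6 (spin(left)): at (-6,1), heading north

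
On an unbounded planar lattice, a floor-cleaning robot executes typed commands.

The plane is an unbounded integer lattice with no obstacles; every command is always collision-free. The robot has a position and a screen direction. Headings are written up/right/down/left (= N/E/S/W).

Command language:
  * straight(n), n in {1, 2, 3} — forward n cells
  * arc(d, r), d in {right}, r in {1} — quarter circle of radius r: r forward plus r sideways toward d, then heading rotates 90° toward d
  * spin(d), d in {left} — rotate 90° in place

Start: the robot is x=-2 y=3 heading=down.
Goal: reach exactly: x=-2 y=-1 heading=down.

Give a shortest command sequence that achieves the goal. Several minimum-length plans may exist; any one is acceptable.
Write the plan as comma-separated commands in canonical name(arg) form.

straight(3), straight(1)

begin: x=-2 y=3 heading=down
[1] after straight(3): x=-2 y=0 heading=down
[2] after straight(1): x=-2 y=-1 heading=down
minimal: 2 command(s), checked below 2.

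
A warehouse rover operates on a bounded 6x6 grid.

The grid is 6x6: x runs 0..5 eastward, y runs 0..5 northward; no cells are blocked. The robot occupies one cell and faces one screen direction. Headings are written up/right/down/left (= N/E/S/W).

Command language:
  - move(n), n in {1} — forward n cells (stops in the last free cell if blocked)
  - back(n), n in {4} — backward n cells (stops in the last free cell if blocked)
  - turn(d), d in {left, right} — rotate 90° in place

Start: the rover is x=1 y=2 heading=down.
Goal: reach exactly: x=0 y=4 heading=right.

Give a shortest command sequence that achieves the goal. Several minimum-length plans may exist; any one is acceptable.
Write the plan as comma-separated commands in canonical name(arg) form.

back(4), move(1), turn(left), back(4)

t0: x=1 y=2 heading=down
t=1 back(4) ⇒ x=1 y=5 heading=down
t=2 move(1) ⇒ x=1 y=4 heading=down
t=3 turn(left) ⇒ x=1 y=4 heading=right
t=4 back(4) ⇒ x=0 y=4 heading=right
shorter routes all fall short; 4 is best.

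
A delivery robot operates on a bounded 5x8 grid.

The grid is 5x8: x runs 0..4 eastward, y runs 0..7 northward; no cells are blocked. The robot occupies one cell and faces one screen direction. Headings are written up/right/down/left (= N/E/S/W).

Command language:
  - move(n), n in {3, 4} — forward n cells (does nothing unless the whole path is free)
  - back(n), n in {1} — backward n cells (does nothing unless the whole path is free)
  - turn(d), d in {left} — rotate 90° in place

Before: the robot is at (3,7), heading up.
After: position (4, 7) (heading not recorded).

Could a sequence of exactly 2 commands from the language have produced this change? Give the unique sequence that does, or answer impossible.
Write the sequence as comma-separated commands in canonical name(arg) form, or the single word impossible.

key: running back(1) before turn(left) would end elsewhere — order is forced
begin: at (3,7), heading up
[1] after turn(left): at (3,7), heading left
[2] after back(1): at (4,7), heading left
no other 2-command option fits: unique.

turn(left), back(1)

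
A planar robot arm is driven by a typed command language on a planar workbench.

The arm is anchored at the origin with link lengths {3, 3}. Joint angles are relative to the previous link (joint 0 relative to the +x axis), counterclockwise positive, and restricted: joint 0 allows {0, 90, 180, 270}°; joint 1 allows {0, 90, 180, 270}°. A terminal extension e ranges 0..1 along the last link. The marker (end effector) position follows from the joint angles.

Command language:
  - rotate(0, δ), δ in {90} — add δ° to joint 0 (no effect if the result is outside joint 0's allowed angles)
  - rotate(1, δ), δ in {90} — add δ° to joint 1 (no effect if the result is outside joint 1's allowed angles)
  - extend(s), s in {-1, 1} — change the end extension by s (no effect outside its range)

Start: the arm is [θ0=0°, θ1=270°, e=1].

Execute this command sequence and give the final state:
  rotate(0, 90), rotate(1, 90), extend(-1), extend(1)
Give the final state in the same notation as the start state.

t0: [θ0=0°, θ1=270°, e=1]
[1] after rotate(0, 90): [θ0=90°, θ1=270°, e=1]
[2] after rotate(1, 90): [θ0=90°, θ1=0°, e=1]
[3] after extend(-1): [θ0=90°, θ1=0°, e=0]
[4] after extend(1): [θ0=90°, θ1=0°, e=1]

[θ0=90°, θ1=0°, e=1]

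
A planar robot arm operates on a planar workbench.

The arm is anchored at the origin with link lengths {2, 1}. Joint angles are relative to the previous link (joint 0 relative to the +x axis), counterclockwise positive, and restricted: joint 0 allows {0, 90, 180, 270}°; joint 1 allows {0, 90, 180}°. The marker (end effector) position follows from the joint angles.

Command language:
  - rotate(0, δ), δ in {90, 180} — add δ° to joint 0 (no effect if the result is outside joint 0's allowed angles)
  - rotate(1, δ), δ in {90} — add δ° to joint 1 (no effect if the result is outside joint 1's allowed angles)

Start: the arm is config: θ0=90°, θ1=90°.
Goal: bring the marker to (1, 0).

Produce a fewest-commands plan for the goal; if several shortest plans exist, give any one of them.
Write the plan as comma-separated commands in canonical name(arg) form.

rotate(0, 180), rotate(1, 90), rotate(0, 90)

start: config: θ0=90°, θ1=90°
step 1 (rotate(0, 180)): config: θ0=270°, θ1=90°
step 2 (rotate(1, 90)): config: θ0=270°, θ1=180°
step 3 (rotate(0, 90)): config: θ0=0°, θ1=180°
no 2-step plan works, so 3 is optimal.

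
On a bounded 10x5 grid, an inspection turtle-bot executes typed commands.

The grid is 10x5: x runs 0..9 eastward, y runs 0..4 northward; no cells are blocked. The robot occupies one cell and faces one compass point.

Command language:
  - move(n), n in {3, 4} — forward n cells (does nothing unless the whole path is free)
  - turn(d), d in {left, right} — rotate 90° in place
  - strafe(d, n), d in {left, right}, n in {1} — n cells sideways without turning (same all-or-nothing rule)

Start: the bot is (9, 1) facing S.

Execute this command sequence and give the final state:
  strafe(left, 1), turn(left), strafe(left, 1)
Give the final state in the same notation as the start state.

(9, 2) facing E

t0: (9, 1) facing S
t=1 strafe(left, 1) ⇒ (9, 1) facing S
t=2 turn(left) ⇒ (9, 1) facing E
t=3 strafe(left, 1) ⇒ (9, 2) facing E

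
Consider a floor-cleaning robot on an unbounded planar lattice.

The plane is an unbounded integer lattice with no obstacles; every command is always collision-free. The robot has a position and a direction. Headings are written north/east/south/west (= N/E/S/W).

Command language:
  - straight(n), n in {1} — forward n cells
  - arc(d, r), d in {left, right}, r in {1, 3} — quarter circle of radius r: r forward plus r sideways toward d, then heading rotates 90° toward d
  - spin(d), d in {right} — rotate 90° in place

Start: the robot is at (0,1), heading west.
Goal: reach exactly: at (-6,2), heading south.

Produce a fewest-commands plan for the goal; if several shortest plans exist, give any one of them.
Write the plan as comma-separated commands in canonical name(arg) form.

t0: at (0,1), heading west
step 1 (spin(right)): at (0,1), heading north
step 2 (straight(1)): at (0,2), heading north
step 3 (arc(left, 3)): at (-3,5), heading west
step 4 (arc(left, 3)): at (-6,2), heading south
shorter routes all fall short; 4 is best.

spin(right), straight(1), arc(left, 3), arc(left, 3)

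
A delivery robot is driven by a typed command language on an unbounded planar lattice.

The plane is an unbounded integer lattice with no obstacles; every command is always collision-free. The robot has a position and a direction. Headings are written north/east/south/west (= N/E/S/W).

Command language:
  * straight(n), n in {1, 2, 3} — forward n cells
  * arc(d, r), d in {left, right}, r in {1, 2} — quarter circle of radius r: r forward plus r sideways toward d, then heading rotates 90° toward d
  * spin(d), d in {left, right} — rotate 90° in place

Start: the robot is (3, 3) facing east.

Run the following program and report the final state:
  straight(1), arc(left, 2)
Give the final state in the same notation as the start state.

start: (3, 3) facing east
step 1 (straight(1)): (4, 3) facing east
step 2 (arc(left, 2)): (6, 5) facing north

(6, 5) facing north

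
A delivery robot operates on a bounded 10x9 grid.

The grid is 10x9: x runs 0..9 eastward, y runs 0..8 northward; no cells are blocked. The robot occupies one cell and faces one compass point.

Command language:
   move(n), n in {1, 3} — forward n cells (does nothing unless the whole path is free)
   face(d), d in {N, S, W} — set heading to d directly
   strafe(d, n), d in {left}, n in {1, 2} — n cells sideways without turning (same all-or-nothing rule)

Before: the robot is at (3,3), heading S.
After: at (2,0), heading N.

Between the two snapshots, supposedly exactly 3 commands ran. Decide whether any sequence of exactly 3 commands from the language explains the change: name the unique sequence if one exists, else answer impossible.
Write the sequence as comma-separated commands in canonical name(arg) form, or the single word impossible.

key: cell and facing (now N) both changed — the 3 commands mix motion and turning
start: at (3,3), heading S
1. move(3) → at (3,0), heading S
2. face(N) → at (3,0), heading N
3. strafe(left, 1) → at (2,0), heading N
uniquely the one of 343 3-step routes that fits.

move(3), face(N), strafe(left, 1)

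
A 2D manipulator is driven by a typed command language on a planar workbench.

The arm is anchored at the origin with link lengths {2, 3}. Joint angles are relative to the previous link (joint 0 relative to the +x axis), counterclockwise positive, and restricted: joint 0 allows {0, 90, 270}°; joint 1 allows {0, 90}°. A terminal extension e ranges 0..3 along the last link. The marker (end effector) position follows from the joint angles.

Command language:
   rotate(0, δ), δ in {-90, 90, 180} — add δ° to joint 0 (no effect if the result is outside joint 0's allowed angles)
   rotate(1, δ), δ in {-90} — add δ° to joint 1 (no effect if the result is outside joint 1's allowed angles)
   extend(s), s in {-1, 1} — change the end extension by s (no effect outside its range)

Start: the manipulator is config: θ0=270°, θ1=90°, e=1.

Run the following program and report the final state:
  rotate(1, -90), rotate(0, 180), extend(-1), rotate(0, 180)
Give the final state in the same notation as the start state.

initial: config: θ0=270°, θ1=90°, e=1
1. rotate(1, -90) → config: θ0=270°, θ1=0°, e=1
2. rotate(0, 180) → config: θ0=90°, θ1=0°, e=1
3. extend(-1) → config: θ0=90°, θ1=0°, e=0
4. rotate(0, 180) → config: θ0=270°, θ1=0°, e=0

config: θ0=270°, θ1=0°, e=0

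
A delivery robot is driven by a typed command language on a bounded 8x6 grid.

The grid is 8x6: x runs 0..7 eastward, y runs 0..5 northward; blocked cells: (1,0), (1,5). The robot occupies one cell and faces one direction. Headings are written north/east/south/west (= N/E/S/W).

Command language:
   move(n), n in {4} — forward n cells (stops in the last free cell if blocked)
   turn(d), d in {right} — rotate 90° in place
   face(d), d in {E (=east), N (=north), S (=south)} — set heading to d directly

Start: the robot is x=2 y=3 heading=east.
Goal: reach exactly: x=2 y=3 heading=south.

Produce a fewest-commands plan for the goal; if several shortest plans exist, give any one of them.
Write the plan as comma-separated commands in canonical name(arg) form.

begin: x=2 y=3 heading=east
step 1 (turn(right)): x=2 y=3 heading=south
minimal: 1 command(s), checked below 1.

turn(right)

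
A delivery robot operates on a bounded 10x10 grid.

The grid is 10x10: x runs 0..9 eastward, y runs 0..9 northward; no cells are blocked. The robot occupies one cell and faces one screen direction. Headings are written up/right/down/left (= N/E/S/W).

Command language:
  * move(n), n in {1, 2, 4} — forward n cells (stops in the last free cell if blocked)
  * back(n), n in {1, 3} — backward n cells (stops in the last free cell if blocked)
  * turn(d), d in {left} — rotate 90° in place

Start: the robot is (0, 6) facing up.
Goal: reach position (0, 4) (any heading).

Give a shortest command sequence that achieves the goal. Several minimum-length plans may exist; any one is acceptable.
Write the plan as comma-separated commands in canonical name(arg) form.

move(1), back(3)

from: (0, 6) facing up
[1] after move(1): (0, 7) facing up
[2] after back(3): (0, 4) facing up
shorter routes all fall short; 2 is best.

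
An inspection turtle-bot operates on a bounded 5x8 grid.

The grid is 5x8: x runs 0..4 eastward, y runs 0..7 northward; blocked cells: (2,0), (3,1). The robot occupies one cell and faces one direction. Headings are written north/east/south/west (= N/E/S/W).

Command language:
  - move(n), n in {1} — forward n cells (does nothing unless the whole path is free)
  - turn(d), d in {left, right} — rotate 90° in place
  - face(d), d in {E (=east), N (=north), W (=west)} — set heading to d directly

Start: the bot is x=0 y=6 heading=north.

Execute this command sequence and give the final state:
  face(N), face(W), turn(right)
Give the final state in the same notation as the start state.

begin: x=0 y=6 heading=north
[1] after face(N): x=0 y=6 heading=north
[2] after face(W): x=0 y=6 heading=west
[3] after turn(right): x=0 y=6 heading=north

x=0 y=6 heading=north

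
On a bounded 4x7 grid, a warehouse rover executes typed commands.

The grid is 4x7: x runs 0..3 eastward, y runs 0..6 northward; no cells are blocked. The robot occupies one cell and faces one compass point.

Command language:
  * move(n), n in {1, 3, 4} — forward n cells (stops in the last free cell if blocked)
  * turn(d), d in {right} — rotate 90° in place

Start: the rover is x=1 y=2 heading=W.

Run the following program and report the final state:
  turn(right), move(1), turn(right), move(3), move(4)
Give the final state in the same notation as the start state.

from: x=1 y=2 heading=W
[1] after turn(right): x=1 y=2 heading=N
[2] after move(1): x=1 y=3 heading=N
[3] after turn(right): x=1 y=3 heading=E
[4] after move(3): x=3 y=3 heading=E
[5] after move(4): x=3 y=3 heading=E

x=3 y=3 heading=E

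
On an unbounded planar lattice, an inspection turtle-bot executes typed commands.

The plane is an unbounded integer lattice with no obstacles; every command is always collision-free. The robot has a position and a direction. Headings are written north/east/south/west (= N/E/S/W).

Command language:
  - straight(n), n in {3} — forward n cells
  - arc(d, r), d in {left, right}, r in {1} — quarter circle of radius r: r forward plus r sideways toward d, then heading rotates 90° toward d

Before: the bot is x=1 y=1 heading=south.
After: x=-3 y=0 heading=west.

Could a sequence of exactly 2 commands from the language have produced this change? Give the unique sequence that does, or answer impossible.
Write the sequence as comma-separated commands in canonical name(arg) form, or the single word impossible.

key: order matters: swapping arc(right, 1) and straight(3) lands elsewhere
initial: x=1 y=1 heading=south
t=1 arc(right, 1) ⇒ x=0 y=0 heading=west
t=2 straight(3) ⇒ x=-3 y=0 heading=west
uniquely the one of 9 2-step routes that fits.

arc(right, 1), straight(3)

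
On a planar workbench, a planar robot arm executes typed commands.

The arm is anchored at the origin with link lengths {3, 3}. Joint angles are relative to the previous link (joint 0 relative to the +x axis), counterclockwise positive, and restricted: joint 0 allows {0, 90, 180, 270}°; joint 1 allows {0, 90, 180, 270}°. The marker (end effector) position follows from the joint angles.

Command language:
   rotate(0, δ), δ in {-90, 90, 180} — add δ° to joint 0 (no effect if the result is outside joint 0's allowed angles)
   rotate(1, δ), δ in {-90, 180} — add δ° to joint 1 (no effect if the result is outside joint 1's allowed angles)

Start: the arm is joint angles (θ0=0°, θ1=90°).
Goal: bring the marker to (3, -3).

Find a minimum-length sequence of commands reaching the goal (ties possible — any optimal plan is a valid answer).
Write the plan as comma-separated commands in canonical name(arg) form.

initial: joint angles (θ0=0°, θ1=90°)
[1] after rotate(1, 180): joint angles (θ0=0°, θ1=270°)
shorter routes all fall short; 1 is best.

rotate(1, 180)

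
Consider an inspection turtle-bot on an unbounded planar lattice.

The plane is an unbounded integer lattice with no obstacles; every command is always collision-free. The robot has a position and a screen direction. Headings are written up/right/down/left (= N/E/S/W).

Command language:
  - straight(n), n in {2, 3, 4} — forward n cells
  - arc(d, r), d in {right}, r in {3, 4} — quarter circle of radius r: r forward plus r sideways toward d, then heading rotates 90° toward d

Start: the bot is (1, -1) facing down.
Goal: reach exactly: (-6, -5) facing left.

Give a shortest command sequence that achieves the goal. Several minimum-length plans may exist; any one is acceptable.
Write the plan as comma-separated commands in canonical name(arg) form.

t0: (1, -1) facing down
t=1 arc(right, 4) ⇒ (-3, -5) facing left
t=2 straight(3) ⇒ (-6, -5) facing left
nothing shorter than 2 reaches the goal.

arc(right, 4), straight(3)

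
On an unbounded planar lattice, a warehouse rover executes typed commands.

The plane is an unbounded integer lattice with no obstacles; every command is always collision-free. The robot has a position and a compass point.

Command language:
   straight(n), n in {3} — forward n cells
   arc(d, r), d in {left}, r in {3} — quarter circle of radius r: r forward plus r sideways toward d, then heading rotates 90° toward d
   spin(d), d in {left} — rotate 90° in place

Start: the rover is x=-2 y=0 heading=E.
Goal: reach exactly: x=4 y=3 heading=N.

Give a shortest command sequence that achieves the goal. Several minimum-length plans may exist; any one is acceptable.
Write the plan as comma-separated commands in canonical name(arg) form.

begin: x=-2 y=0 heading=E
step 1 (straight(3)): x=1 y=0 heading=E
step 2 (arc(left, 3)): x=4 y=3 heading=N
minimal: 2 command(s), checked below 2.

straight(3), arc(left, 3)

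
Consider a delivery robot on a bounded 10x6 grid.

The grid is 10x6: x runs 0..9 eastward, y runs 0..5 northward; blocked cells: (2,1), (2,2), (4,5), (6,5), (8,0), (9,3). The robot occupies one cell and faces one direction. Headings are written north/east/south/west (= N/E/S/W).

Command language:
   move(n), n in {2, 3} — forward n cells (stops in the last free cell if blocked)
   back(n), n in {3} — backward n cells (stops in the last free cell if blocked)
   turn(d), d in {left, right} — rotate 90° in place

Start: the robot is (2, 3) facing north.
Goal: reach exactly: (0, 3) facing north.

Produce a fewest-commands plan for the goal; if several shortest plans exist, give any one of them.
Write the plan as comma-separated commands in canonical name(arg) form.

from: (2, 3) facing north
[1] after turn(left): (2, 3) facing west
[2] after move(2): (0, 3) facing west
[3] after turn(right): (0, 3) facing north
no 2-step plan works, so 3 is optimal.

turn(left), move(2), turn(right)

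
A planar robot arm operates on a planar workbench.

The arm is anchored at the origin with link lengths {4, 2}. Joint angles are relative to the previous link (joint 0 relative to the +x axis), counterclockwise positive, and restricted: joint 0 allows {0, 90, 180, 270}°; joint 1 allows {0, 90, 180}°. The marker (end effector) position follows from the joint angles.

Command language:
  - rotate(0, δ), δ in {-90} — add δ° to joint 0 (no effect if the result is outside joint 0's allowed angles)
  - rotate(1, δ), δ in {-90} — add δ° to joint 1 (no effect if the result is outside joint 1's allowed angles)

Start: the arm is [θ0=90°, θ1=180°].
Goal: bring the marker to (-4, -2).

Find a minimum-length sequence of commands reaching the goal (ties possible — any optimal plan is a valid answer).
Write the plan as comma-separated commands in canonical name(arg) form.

rotate(0, -90), rotate(0, -90), rotate(0, -90), rotate(1, -90)

begin: [θ0=90°, θ1=180°]
step 1 (rotate(0, -90)): [θ0=0°, θ1=180°]
step 2 (rotate(0, -90)): [θ0=270°, θ1=180°]
step 3 (rotate(0, -90)): [θ0=180°, θ1=180°]
step 4 (rotate(1, -90)): [θ0=180°, θ1=90°]
nothing shorter than 4 reaches the goal.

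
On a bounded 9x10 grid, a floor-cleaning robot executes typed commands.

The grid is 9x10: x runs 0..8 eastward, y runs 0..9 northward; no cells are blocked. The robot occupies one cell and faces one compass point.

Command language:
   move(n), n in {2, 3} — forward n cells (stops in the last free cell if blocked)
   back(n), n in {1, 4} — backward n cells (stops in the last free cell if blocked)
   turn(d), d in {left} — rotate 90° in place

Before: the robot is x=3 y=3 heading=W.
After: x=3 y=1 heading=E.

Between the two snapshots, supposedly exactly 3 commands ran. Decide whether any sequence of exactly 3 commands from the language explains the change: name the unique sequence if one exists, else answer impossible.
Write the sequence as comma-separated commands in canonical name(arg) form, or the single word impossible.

key: position moved to (3,1) AND the heading swung to E — translation plus rotation needed
begin: x=3 y=3 heading=W
t=1 turn(left) ⇒ x=3 y=3 heading=S
t=2 move(2) ⇒ x=3 y=1 heading=S
t=3 turn(left) ⇒ x=3 y=1 heading=E
uniquely the one of 125 3-step routes that fits.

turn(left), move(2), turn(left)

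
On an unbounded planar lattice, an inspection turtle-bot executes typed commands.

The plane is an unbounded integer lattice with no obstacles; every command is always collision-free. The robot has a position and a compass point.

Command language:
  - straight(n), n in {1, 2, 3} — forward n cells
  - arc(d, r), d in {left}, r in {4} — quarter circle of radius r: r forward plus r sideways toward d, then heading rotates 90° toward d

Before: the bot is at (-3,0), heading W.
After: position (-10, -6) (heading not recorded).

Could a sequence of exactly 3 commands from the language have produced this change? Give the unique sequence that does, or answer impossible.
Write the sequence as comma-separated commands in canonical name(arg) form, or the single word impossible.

key: order matters: swapping straight(3) and straight(2) lands elsewhere
start: at (-3,0), heading W
t=1 straight(3) ⇒ at (-6,0), heading W
t=2 arc(left, 4) ⇒ at (-10,-4), heading S
t=3 straight(2) ⇒ at (-10,-6), heading S
no other 3-command option fits: unique.

straight(3), arc(left, 4), straight(2)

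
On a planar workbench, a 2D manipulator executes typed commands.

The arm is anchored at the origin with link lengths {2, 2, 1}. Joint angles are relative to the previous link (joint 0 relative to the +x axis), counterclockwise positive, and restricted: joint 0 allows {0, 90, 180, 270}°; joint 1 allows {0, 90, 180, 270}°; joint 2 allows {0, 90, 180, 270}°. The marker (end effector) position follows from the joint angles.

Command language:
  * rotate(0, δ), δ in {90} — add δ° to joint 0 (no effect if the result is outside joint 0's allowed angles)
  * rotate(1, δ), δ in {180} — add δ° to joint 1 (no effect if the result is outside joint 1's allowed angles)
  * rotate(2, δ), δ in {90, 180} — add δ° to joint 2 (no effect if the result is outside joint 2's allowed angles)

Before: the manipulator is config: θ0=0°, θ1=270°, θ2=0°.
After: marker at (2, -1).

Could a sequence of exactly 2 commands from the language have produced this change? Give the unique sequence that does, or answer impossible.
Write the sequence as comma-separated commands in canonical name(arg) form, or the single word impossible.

from: config: θ0=0°, θ1=270°, θ2=0°
[1] after rotate(2, 90): config: θ0=0°, θ1=270°, θ2=90°
[2] after rotate(2, 90): config: θ0=0°, θ1=270°, θ2=180°
no rival 2-sequence matches.

rotate(2, 90), rotate(2, 90)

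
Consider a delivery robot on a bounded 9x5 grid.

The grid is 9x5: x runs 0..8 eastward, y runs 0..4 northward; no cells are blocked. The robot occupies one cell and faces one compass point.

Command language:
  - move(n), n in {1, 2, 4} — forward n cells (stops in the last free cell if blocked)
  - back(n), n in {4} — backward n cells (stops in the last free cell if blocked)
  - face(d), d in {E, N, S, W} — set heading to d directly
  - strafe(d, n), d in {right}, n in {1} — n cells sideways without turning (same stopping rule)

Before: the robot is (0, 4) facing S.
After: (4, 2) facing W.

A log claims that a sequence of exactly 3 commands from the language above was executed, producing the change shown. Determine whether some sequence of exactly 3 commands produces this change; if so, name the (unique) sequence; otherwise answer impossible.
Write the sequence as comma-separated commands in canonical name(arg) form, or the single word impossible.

key: running back(4) before move(2) would end elsewhere — order is forced
initial: (0, 4) facing S
[1] after move(2): (0, 2) facing S
[2] after face(W): (0, 2) facing W
[3] after back(4): (4, 2) facing W
no rival 3-sequence matches.

move(2), face(W), back(4)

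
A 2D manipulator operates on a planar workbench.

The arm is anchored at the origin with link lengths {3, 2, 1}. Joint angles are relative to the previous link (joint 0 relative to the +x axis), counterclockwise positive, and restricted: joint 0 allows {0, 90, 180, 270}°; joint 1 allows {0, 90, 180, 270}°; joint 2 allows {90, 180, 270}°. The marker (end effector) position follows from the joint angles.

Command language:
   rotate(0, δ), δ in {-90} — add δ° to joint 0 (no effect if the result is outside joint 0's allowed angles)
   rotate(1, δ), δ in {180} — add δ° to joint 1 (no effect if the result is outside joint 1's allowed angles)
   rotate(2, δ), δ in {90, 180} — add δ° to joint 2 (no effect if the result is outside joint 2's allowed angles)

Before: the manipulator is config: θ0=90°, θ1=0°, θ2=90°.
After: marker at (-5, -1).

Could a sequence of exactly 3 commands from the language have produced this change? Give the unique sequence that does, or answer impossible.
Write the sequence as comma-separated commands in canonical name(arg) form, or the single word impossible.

rotate(0, -90), rotate(0, -90), rotate(0, -90)

t0: config: θ0=90°, θ1=0°, θ2=90°
t=1 rotate(0, -90) ⇒ config: θ0=0°, θ1=0°, θ2=90°
t=2 rotate(0, -90) ⇒ config: θ0=270°, θ1=0°, θ2=90°
t=3 rotate(0, -90) ⇒ config: θ0=180°, θ1=0°, θ2=90°
all 64 alternatives checked — unique.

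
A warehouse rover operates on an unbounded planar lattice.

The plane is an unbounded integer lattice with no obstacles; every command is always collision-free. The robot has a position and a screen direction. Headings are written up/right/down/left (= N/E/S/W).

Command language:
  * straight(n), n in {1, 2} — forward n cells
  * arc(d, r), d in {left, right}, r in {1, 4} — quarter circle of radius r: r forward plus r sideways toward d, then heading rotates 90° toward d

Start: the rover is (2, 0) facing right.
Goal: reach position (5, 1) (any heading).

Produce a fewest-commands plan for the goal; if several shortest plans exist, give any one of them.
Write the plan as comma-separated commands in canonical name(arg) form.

straight(2), arc(left, 1)

t0: (2, 0) facing right
t=1 straight(2) ⇒ (4, 0) facing right
t=2 arc(left, 1) ⇒ (5, 1) facing up
minimal: 2 command(s), checked below 2.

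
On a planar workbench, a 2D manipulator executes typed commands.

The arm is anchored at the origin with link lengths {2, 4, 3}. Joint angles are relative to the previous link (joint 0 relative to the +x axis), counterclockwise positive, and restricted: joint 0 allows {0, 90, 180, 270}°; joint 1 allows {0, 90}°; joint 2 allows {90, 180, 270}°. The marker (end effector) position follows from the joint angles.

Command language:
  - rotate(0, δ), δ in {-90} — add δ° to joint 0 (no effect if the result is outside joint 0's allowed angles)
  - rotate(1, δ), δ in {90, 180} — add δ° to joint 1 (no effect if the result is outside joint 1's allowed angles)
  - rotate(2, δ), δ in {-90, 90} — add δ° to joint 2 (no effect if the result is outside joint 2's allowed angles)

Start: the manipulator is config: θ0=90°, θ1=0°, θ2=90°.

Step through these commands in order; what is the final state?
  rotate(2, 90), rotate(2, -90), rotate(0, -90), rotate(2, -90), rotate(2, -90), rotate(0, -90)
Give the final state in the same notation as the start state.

initial: config: θ0=90°, θ1=0°, θ2=90°
[1] after rotate(2, 90): config: θ0=90°, θ1=0°, θ2=180°
[2] after rotate(2, -90): config: θ0=90°, θ1=0°, θ2=90°
[3] after rotate(0, -90): config: θ0=0°, θ1=0°, θ2=90°
[4] after rotate(2, -90): config: θ0=0°, θ1=0°, θ2=90°
[5] after rotate(2, -90): config: θ0=0°, θ1=0°, θ2=90°
[6] after rotate(0, -90): config: θ0=270°, θ1=0°, θ2=90°

config: θ0=270°, θ1=0°, θ2=90°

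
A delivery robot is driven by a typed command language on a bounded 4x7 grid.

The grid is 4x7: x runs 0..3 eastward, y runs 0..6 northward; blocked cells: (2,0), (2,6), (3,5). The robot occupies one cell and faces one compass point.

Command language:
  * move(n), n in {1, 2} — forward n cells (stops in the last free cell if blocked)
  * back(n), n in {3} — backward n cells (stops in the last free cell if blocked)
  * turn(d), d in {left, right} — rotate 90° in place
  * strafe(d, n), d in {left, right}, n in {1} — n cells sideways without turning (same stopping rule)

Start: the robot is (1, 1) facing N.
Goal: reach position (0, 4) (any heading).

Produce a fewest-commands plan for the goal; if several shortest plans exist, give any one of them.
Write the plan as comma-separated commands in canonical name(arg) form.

move(1), strafe(left, 1), move(2)

initial: (1, 1) facing N
1. move(1) → (1, 2) facing N
2. strafe(left, 1) → (0, 2) facing N
3. move(2) → (0, 4) facing N
minimal: 3 command(s), checked below 3.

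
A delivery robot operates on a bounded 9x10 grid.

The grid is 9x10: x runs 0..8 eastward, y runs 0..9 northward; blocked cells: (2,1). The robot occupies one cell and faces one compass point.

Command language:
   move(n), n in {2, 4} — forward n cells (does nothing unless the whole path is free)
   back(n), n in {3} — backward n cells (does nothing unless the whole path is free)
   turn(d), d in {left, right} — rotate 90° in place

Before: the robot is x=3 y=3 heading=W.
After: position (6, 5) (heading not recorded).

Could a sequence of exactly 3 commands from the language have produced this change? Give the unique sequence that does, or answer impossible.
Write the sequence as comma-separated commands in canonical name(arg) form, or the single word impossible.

key: running move(2) before back(3) would end elsewhere — order is forced
begin: x=3 y=3 heading=W
1. back(3) → x=6 y=3 heading=W
2. turn(right) → x=6 y=3 heading=N
3. move(2) → x=6 y=5 heading=N
no rival 3-sequence matches.

back(3), turn(right), move(2)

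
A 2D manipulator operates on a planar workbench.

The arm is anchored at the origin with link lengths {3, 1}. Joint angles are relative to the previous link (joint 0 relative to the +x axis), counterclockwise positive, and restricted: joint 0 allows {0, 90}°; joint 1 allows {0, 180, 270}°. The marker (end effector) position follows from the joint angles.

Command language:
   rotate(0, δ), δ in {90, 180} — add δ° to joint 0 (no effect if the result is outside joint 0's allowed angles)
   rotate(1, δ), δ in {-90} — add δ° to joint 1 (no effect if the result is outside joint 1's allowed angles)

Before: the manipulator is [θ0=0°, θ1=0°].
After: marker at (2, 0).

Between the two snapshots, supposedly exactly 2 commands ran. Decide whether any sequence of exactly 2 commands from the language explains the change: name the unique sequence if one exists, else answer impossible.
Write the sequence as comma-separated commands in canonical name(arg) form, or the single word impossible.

initial: [θ0=0°, θ1=0°]
[1] after rotate(1, -90): [θ0=0°, θ1=270°]
[2] after rotate(1, -90): [θ0=0°, θ1=180°]
no other 2-command option fits: unique.

rotate(1, -90), rotate(1, -90)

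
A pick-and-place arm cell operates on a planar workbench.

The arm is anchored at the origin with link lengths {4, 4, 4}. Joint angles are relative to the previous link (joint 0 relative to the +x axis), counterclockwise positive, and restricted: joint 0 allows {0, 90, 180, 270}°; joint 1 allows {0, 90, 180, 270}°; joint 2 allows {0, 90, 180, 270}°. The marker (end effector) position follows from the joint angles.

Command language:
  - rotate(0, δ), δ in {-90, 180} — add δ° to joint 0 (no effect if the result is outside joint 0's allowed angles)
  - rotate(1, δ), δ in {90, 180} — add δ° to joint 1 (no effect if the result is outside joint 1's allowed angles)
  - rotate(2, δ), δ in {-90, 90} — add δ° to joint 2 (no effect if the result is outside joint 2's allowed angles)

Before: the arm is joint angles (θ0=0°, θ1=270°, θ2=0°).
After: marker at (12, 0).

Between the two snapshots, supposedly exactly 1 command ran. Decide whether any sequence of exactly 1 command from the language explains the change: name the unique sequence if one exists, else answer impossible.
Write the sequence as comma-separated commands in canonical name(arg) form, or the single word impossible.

rotate(1, 90)

initial: joint angles (θ0=0°, θ1=270°, θ2=0°)
t=1 rotate(1, 90) ⇒ joint angles (θ0=0°, θ1=0°, θ2=0°)
no other 1-command option fits: unique.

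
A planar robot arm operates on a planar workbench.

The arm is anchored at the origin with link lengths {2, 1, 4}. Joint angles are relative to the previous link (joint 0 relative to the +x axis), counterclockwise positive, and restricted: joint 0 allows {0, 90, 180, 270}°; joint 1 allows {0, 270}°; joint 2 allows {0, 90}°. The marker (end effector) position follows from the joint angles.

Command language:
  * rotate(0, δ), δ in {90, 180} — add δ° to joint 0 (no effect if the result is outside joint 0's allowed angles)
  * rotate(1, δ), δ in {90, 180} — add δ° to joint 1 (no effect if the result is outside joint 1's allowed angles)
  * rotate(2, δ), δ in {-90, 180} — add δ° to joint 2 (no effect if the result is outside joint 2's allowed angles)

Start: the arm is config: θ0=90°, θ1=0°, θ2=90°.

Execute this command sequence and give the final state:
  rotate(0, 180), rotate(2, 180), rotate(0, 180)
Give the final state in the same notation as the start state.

begin: config: θ0=90°, θ1=0°, θ2=90°
t=1 rotate(0, 180) ⇒ config: θ0=270°, θ1=0°, θ2=90°
t=2 rotate(2, 180) ⇒ config: θ0=270°, θ1=0°, θ2=90°
t=3 rotate(0, 180) ⇒ config: θ0=90°, θ1=0°, θ2=90°

config: θ0=90°, θ1=0°, θ2=90°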